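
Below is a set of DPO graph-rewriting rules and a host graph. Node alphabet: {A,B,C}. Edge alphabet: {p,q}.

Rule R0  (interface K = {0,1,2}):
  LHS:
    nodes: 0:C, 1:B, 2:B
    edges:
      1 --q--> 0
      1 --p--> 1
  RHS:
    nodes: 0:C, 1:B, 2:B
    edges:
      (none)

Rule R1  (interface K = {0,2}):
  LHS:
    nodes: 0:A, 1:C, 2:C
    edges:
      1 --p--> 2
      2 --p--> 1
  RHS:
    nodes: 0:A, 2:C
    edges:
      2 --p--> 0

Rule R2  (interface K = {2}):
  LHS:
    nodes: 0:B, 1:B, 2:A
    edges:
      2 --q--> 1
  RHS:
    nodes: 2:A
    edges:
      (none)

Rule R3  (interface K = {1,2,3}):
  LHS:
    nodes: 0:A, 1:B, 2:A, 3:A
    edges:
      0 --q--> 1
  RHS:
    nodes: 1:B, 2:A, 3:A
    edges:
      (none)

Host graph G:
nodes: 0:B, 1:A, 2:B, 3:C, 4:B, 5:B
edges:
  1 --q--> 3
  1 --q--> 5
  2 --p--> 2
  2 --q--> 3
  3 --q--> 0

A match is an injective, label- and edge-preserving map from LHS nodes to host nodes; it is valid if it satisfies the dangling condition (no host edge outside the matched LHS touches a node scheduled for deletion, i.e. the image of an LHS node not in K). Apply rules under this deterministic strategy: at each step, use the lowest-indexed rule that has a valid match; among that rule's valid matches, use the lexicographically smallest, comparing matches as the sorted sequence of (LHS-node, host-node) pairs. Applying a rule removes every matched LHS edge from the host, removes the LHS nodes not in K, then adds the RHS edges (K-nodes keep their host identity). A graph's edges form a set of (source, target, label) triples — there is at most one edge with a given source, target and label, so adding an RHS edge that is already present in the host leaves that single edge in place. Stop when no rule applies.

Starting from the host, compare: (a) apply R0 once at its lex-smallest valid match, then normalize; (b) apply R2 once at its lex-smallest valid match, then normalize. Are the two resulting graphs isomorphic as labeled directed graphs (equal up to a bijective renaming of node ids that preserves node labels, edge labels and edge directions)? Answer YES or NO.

Answer: YES

Rewrite trace:
branch R0-first: apply at {0↦3, 1↦2, 2↦0} → |E|=3, then 1 more step(s) → NF |V|=4 |E|=2 V={0:B, 1:A, 3:C, 4:B} E=1-q->3 3-q->0
branch R2-first: apply at {0↦4, 1↦5, 2↦1} → |E|=4, then 1 more step(s) → NF |V|=4 |E|=2 V={0:B, 1:A, 2:B, 3:C} E=1-q->3 3-q->0
graphs isomorphic (equal up to label-preserving node renaming)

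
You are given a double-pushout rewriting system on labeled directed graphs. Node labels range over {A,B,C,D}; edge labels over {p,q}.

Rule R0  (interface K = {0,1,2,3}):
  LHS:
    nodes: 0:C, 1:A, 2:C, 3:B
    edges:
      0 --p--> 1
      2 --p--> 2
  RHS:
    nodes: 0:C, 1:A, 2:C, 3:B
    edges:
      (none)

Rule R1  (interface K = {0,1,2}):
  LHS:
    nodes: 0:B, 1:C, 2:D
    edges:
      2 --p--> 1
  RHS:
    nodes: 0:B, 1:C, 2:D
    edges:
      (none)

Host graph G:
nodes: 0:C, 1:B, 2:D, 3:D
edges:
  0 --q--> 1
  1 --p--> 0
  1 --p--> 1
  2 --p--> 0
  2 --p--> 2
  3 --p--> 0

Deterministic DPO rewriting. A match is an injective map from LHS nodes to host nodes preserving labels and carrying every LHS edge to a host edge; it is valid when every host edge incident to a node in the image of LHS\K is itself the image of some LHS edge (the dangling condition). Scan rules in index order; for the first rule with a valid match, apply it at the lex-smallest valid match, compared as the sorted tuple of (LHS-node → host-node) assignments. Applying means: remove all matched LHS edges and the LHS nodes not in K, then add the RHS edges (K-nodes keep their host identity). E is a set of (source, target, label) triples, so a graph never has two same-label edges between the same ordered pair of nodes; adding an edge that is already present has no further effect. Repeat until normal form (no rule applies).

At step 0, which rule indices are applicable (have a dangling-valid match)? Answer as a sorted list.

R0: no valid match — LHS pattern not found
R1: 2 valid matches — {0↦1, 1↦0, 2↦2}, {0↦1, 1↦0, 2↦3}

Answer: [R1]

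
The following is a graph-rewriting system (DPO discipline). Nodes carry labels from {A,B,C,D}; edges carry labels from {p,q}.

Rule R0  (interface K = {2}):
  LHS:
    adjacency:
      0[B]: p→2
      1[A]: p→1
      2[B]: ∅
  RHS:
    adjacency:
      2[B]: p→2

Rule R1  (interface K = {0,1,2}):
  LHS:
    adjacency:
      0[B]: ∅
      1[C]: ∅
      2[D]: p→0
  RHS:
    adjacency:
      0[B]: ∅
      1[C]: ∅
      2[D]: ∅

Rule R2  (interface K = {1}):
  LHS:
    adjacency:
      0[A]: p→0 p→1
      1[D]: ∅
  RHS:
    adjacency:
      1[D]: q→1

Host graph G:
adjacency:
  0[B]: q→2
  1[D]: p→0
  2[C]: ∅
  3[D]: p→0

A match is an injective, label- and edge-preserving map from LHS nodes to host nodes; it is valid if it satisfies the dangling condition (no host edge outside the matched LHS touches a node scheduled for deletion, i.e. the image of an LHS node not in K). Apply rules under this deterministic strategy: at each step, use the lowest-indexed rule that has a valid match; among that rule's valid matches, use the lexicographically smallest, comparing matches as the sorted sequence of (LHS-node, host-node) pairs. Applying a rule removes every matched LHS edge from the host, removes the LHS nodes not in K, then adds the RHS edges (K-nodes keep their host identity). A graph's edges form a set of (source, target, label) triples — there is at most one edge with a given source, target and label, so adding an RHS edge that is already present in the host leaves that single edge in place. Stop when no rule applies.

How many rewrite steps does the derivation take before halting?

initial: |V|=4 |E|=3  E = 0-q->2 1-p->0 3-p->0
step 1: apply R1 at {0↦0, 1↦2, 2↦1}  → |V|=4 |E|=2  E = 0-q->2 3-p->0
step 2: apply R1 at {0↦0, 1↦2, 2↦3}  → |V|=4 |E|=1  E = 0-q->2
final graph: no rule applies after step 2

Answer: 2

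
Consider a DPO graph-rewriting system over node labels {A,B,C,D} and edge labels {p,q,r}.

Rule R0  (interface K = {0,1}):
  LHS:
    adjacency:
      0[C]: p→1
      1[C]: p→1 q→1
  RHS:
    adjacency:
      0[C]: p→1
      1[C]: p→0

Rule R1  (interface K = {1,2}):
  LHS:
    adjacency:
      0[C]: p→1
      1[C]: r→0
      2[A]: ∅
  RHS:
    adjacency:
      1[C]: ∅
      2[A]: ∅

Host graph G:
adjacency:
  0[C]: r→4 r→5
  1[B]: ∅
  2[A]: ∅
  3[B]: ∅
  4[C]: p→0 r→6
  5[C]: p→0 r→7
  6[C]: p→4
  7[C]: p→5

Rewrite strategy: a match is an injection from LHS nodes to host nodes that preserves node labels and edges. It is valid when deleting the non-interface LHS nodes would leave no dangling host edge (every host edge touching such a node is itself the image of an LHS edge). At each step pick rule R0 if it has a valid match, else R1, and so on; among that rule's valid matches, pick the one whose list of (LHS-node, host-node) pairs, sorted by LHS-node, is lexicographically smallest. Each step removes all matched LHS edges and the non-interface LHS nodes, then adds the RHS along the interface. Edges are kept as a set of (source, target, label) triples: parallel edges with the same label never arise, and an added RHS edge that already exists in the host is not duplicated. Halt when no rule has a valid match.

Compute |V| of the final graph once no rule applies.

Answer: 4

Derivation:
[0] host  ⇒  8 nodes, 8 edges  {0-r->4 0-r->5 4-p->0 4-r->6 5-p->0 5-r->7 6-p->4 7-p->5}
[1] R1 @ {0↦6, 1↦4, 2↦2}  ⇒  7 nodes, 6 edges  {0-r->4 0-r->5 4-p->0 5-p->0 5-r->7 7-p->5}
[2] R1 @ {0↦4, 1↦0, 2↦2}  ⇒  6 nodes, 4 edges  {0-r->5 5-p->0 5-r->7 7-p->5}
[3] R1 @ {0↦7, 1↦5, 2↦2}  ⇒  5 nodes, 2 edges  {0-r->5 5-p->0}
[4] R1 @ {0↦5, 1↦0, 2↦2}  ⇒  4 nodes, 0 edges  {∅}
halt: no rule applies after step 4
NF nodes: {0:C, 1:B, 2:A, 3:B}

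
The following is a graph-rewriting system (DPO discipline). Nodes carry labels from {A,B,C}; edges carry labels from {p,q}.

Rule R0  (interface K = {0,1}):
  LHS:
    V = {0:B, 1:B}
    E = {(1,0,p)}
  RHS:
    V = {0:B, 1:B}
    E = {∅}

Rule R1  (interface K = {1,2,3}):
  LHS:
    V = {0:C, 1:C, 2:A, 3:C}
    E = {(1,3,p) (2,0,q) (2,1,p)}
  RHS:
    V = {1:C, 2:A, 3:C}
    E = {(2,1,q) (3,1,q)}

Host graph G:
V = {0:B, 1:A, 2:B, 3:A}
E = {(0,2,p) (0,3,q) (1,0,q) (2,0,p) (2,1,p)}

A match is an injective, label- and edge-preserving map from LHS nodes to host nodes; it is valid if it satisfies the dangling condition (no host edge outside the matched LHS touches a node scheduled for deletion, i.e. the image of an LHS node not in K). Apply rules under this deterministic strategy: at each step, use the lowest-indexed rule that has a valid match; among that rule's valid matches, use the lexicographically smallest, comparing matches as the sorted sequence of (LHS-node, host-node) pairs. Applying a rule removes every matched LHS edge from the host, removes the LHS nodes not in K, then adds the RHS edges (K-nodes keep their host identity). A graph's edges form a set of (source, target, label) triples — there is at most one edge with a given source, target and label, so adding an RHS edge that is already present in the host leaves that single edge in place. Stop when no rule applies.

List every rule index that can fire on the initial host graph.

R0: 2 valid matches — {0↦0, 1↦2}, {0↦2, 1↦0}
R1: no valid match — LHS pattern not found

Answer: [R0]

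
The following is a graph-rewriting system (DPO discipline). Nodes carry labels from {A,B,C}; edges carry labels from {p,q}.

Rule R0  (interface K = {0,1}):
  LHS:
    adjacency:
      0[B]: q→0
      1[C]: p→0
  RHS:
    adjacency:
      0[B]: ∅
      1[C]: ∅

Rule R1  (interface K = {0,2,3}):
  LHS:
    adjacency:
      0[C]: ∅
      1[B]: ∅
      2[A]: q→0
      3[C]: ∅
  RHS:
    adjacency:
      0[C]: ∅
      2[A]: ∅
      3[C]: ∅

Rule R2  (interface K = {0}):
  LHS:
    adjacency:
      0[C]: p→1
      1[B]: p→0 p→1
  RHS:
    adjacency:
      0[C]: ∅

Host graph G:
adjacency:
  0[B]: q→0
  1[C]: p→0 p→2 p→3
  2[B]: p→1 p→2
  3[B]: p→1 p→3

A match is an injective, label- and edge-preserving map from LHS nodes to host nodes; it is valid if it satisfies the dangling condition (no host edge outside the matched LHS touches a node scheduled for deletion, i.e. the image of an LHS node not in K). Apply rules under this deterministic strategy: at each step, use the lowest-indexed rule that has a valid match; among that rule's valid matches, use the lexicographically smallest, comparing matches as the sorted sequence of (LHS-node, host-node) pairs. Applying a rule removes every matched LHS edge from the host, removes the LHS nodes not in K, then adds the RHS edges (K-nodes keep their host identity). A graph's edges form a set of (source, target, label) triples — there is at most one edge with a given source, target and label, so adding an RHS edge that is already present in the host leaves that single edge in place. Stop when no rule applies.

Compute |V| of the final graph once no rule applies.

initial: |V|=4 |E|=8  E = 0-q->0 1-p->0 1-p->2 1-p->3 2-p->1 2-p->2 3-p->1 3-p->3
step 1: apply R0 at {0↦0, 1↦1}  → |V|=4 |E|=6  E = 1-p->2 1-p->3 2-p->1 2-p->2 3-p->1 3-p->3
step 2: apply R2 at {0↦1, 1↦2}  → |V|=3 |E|=3  E = 1-p->3 3-p->1 3-p->3
step 3: apply R2 at {0↦1, 1↦3}  → |V|=2 |E|=0  E = ∅
normal form: no rule applies after step 3
NF nodes: {0:B, 1:C}

Answer: 2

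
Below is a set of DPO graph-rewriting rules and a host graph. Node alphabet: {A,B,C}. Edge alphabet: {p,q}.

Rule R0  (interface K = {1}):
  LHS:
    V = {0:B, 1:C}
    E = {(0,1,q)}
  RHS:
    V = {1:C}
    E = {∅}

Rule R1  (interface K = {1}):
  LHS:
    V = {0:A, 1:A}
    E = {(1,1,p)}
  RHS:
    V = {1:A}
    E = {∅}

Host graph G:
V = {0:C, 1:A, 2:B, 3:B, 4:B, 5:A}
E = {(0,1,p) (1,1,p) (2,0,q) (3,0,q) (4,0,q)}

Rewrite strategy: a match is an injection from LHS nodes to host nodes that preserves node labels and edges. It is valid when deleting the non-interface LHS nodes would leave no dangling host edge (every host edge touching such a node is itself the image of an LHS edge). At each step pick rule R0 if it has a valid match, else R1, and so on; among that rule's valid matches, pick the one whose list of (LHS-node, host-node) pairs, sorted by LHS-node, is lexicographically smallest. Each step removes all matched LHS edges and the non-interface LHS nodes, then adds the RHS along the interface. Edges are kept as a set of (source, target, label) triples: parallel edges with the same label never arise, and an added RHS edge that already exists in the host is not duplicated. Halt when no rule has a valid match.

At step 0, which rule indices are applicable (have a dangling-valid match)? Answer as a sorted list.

R0: 3 valid matches — {0↦2, 1↦0}, {0↦3, 1↦0}, {0↦4, 1↦0}
R1: 1 valid match — {0↦5, 1↦1}

Answer: [R0,R1]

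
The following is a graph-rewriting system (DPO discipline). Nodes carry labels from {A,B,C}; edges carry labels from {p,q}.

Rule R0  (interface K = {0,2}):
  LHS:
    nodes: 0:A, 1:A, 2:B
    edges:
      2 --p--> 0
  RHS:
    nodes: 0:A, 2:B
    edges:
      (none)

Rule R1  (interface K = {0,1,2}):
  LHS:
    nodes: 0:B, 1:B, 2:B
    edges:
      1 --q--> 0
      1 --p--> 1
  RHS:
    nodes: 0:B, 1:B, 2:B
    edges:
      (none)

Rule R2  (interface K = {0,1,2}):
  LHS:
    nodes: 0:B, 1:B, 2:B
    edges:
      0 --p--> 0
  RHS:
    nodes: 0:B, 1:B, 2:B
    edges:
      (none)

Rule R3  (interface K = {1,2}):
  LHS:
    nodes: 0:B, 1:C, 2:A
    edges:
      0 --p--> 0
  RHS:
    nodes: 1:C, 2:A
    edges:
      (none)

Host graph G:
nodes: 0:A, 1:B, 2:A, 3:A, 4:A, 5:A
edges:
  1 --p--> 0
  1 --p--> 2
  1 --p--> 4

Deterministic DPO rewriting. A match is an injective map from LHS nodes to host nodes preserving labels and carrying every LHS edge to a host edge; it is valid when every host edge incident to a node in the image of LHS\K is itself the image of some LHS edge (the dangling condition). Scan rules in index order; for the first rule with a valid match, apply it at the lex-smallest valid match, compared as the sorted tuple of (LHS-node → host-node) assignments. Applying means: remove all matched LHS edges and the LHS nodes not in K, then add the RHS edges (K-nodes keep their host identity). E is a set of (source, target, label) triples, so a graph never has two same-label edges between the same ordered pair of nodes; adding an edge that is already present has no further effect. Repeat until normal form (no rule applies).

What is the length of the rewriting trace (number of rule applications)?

Answer: 3

Steps:
[0] host  ⇒  6 nodes, 3 edges  {1-p->0 1-p->2 1-p->4}
[1] R0 @ {0↦0, 1↦3, 2↦1}  ⇒  5 nodes, 2 edges  {1-p->2 1-p->4}
[2] R0 @ {0↦2, 1↦0, 2↦1}  ⇒  4 nodes, 1 edges  {1-p->4}
[3] R0 @ {0↦4, 1↦2, 2↦1}  ⇒  3 nodes, 0 edges  {∅}
final graph: no rule applies after step 3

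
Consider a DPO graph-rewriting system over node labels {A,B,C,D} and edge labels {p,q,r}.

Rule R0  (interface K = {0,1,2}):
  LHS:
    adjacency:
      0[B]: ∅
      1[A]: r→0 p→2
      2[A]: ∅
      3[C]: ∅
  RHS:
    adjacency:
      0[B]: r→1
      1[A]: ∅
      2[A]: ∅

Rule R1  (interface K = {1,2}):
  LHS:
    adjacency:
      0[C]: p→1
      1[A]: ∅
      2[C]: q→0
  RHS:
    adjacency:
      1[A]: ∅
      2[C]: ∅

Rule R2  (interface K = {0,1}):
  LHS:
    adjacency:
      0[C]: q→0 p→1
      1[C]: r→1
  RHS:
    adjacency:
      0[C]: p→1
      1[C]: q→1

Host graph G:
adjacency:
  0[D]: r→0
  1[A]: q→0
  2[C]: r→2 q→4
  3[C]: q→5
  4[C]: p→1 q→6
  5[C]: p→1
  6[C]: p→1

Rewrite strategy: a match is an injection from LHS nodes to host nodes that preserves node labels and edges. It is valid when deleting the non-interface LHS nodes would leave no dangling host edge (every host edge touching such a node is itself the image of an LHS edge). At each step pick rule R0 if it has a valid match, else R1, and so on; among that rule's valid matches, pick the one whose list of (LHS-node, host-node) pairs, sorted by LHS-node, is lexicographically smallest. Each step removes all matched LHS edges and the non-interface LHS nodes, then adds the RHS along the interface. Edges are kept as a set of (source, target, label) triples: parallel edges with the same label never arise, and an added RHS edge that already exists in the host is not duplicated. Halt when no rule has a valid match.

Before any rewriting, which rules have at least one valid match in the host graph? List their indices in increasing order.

Answer: [R1]

Rewrite trace:
R0: no valid match — LHS pattern not found
R1: 2 valid matches — {0↦5, 1↦1, 2↦3}, {0↦6, 1↦1, 2↦4}
R2: no valid match — LHS pattern not found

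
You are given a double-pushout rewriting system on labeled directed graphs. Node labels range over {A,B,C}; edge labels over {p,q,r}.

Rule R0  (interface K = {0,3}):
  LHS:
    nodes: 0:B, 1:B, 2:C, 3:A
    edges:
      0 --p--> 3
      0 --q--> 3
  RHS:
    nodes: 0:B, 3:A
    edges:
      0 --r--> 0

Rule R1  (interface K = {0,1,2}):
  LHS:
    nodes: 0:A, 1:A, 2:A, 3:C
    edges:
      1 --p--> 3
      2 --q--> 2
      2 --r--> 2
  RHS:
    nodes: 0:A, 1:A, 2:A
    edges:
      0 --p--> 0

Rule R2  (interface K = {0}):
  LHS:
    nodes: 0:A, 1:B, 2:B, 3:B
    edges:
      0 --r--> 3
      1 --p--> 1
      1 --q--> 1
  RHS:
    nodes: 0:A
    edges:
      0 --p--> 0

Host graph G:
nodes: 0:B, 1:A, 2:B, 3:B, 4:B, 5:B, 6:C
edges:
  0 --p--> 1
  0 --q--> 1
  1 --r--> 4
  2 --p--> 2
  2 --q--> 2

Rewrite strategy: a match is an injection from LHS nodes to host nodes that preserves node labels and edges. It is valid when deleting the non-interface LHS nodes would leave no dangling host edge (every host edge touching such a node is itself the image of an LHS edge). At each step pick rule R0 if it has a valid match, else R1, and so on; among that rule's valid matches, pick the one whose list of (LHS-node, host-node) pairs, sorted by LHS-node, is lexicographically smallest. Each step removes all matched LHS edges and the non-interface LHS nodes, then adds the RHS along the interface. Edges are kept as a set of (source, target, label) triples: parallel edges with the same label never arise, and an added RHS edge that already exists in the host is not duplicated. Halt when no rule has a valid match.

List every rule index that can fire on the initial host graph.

R0: 2 valid matches — {0↦0, 1↦3, 2↦6, 3↦1}, {0↦0, 1↦5, 2↦6, 3↦1}
R1: no valid match — LHS pattern not found
R2: 2 valid matches — {0↦1, 1↦2, 2↦3, 3↦4}, {0↦1, 1↦2, 2↦5, 3↦4}

Answer: [R0,R2]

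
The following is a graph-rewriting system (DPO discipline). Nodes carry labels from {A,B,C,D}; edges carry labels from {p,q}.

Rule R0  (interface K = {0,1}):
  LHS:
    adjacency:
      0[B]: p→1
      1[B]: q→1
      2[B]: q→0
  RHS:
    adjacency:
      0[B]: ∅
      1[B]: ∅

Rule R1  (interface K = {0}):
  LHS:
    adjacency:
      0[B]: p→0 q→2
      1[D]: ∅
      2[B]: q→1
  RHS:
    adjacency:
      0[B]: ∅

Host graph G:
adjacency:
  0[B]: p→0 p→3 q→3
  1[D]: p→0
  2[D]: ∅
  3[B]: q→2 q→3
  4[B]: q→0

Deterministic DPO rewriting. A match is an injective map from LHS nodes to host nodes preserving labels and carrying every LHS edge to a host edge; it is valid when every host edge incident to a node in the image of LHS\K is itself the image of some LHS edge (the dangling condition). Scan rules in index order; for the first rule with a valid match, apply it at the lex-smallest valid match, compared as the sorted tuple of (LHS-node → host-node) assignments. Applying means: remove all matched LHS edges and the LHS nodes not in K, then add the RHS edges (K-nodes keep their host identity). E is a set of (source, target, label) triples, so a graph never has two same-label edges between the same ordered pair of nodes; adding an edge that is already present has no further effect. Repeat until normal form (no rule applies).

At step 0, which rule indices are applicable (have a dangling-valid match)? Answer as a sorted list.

Answer: [R0]

Rewrite trace:
R0: 1 valid match — {0↦0, 1↦3, 2↦4}
R1: no valid match — 1 raw match, all fail dangling condition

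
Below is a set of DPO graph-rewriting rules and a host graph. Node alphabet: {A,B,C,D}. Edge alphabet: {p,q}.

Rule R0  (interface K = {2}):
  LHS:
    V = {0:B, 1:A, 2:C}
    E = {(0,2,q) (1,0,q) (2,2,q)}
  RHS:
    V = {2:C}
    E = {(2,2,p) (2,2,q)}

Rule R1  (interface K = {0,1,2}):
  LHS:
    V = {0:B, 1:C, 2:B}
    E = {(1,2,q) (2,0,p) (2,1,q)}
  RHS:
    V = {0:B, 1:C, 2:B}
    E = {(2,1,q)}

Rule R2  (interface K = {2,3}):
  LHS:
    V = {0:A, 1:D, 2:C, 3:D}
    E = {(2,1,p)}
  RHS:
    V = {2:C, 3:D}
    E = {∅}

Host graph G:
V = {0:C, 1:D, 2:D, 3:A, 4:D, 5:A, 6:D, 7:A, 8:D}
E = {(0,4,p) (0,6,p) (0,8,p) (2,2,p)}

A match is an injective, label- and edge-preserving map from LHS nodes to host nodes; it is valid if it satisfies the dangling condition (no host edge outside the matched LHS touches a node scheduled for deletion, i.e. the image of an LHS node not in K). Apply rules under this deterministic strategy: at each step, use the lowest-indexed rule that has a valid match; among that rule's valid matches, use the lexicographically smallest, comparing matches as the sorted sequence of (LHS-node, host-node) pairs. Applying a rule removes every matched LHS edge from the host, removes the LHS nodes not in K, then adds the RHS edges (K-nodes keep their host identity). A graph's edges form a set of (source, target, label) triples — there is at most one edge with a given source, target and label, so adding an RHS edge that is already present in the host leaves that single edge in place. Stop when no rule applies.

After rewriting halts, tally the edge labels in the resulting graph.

[0] host  ⇒  9 nodes, 4 edges  {0-p->4 0-p->6 0-p->8 2-p->2}
[1] R2 @ {0↦3, 1↦4, 2↦0, 3↦1}  ⇒  7 nodes, 3 edges  {0-p->6 0-p->8 2-p->2}
[2] R2 @ {0↦5, 1↦6, 2↦0, 3↦1}  ⇒  5 nodes, 2 edges  {0-p->8 2-p->2}
[3] R2 @ {0↦7, 1↦8, 2↦0, 3↦1}  ⇒  3 nodes, 1 edges  {2-p->2}
final graph: no rule applies after step 3
NF edges: [(2, 2, 'p')]

Answer: p:1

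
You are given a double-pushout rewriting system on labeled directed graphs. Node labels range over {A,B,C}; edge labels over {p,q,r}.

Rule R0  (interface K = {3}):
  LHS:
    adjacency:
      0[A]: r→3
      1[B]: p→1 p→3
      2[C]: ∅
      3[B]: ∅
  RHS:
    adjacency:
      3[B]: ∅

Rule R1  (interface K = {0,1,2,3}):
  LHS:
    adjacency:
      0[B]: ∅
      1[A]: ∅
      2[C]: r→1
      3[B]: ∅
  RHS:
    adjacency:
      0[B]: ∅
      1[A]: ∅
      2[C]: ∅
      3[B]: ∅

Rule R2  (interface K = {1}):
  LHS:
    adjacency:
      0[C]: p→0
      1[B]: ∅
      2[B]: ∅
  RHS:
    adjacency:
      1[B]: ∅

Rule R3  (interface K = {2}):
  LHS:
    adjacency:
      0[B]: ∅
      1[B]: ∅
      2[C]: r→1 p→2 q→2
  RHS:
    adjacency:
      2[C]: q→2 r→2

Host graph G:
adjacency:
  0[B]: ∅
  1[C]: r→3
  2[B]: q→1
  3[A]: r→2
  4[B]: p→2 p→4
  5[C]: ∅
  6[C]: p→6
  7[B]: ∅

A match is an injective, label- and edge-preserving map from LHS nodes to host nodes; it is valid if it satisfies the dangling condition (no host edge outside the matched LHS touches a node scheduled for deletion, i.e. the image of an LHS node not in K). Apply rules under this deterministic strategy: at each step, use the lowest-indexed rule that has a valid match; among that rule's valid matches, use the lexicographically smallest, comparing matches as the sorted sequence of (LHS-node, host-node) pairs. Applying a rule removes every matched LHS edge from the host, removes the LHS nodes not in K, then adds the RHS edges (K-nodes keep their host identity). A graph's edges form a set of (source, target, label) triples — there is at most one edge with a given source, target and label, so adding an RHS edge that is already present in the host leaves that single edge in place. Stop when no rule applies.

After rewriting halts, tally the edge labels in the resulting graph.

Answer: q:1

Rewrite trace:
[0] host  ⇒  8 nodes, 6 edges  {1-r->3 2-q->1 3-r->2 4-p->2 4-p->4 6-p->6}
[1] R1 @ {0↦0, 1↦3, 2↦1, 3↦2}  ⇒  8 nodes, 5 edges  {2-q->1 3-r->2 4-p->2 4-p->4 6-p->6}
[2] R0 @ {0↦3, 1↦4, 2↦5, 3↦2}  ⇒  5 nodes, 2 edges  {2-q->1 6-p->6}
[3] R2 @ {0↦6, 1↦0, 2↦7}  ⇒  3 nodes, 1 edges  {2-q->1}
halt: no rule applies after step 3
NF edges: [(2, 1, 'q')]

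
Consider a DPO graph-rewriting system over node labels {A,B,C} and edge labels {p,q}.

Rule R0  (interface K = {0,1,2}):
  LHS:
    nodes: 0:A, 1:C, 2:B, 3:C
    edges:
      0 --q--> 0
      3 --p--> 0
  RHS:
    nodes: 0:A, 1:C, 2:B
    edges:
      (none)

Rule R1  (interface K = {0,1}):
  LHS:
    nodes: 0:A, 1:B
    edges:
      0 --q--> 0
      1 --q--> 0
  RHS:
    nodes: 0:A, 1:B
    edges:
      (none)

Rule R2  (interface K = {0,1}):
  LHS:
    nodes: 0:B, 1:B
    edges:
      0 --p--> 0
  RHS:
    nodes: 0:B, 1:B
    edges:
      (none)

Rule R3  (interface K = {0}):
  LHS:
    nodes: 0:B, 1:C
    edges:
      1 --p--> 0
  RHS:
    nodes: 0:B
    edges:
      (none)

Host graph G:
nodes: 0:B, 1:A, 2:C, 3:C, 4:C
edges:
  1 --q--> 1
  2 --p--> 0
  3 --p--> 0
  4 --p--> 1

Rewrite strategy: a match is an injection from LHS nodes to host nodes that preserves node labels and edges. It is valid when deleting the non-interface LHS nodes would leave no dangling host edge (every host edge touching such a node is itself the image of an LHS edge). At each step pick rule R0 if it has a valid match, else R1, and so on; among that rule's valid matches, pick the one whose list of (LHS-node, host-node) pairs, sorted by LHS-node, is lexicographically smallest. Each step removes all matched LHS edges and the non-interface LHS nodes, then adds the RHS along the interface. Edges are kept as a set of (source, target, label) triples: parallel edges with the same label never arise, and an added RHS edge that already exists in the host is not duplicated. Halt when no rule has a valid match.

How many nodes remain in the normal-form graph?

Answer: 2

Rewrite trace:
[0] host  ⇒  5 nodes, 4 edges  {1-q->1 2-p->0 3-p->0 4-p->1}
[1] R0 @ {0↦1, 1↦2, 2↦0, 3↦4}  ⇒  4 nodes, 2 edges  {2-p->0 3-p->0}
[2] R3 @ {0↦0, 1↦2}  ⇒  3 nodes, 1 edges  {3-p->0}
[3] R3 @ {0↦0, 1↦3}  ⇒  2 nodes, 0 edges  {∅}
halt: no rule applies after step 3
NF nodes: {0:B, 1:A}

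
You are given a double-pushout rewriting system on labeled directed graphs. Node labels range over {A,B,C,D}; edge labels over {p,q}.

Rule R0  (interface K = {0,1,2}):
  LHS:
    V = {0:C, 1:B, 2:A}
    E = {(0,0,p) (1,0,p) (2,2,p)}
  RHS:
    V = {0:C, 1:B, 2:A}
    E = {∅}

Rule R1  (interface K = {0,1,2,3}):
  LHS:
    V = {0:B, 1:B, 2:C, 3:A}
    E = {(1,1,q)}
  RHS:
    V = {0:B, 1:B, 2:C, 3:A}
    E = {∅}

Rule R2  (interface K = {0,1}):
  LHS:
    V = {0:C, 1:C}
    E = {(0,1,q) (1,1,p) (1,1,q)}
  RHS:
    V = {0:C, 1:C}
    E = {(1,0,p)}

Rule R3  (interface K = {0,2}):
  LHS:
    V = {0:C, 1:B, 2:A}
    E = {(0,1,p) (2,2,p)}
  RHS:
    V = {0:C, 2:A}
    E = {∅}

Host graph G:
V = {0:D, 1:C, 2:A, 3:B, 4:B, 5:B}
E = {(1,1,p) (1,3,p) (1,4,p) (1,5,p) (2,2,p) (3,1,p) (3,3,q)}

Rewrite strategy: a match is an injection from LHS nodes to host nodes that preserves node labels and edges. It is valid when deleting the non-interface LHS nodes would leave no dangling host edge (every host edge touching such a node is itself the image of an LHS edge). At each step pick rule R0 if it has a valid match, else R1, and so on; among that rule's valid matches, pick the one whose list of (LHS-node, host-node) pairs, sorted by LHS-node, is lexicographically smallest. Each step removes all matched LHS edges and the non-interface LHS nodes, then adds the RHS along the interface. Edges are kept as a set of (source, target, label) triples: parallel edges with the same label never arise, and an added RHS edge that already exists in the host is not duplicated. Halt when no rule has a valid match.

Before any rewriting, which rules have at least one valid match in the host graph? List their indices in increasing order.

Answer: [R0,R1,R3]

Derivation:
R0: 1 valid match — {0↦1, 1↦3, 2↦2}
R1: 2 valid matches — {0↦4, 1↦3, 2↦1, 3↦2}, {0↦5, 1↦3, 2↦1, 3↦2}
R2: no valid match — LHS pattern not found
R3: 2 valid matches — {0↦1, 1↦4, 2↦2}, {0↦1, 1↦5, 2↦2}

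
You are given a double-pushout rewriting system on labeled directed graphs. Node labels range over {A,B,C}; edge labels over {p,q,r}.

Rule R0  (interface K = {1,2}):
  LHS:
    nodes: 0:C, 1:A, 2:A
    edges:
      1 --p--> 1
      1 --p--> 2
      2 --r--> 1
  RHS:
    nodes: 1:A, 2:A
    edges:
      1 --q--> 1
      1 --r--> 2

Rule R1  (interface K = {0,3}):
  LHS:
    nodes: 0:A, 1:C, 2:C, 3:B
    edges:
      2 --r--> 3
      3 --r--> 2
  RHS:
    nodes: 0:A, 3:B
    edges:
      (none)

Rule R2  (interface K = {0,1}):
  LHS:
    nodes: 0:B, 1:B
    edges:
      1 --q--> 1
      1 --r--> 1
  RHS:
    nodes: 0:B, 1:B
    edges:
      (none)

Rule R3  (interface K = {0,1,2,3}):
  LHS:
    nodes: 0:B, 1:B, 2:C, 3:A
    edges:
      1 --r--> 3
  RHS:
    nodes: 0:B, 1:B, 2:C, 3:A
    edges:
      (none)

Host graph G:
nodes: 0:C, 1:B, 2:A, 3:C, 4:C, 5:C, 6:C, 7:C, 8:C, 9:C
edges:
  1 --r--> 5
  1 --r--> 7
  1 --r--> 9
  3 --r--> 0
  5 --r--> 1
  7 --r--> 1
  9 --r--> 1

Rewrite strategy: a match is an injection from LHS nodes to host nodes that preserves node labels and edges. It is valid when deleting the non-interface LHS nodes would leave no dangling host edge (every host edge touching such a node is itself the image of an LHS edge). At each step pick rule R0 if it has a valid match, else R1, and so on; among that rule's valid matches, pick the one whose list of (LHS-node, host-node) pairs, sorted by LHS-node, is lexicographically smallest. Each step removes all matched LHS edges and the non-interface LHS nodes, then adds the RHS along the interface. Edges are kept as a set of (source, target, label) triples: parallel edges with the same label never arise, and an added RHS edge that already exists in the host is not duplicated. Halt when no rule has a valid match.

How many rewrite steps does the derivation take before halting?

start.  V:10 E:7  edges: 1-r->5 1-r->7 1-r->9 3-r->0 5-r->1 7-r->1 9-r->1
1. fire R1 via {0↦2, 1↦4, 2↦5, 3↦1}  →  V:8 E:5  edges: 1-r->7 1-r->9 3-r->0 7-r->1 9-r->1
2. fire R1 via {0↦2, 1↦6, 2↦7, 3↦1}  →  V:6 E:3  edges: 1-r->9 3-r->0 9-r->1
3. fire R1 via {0↦2, 1↦8, 2↦9, 3↦1}  →  V:4 E:1  edges: 3-r->0
final graph: no rule applies after step 3

Answer: 3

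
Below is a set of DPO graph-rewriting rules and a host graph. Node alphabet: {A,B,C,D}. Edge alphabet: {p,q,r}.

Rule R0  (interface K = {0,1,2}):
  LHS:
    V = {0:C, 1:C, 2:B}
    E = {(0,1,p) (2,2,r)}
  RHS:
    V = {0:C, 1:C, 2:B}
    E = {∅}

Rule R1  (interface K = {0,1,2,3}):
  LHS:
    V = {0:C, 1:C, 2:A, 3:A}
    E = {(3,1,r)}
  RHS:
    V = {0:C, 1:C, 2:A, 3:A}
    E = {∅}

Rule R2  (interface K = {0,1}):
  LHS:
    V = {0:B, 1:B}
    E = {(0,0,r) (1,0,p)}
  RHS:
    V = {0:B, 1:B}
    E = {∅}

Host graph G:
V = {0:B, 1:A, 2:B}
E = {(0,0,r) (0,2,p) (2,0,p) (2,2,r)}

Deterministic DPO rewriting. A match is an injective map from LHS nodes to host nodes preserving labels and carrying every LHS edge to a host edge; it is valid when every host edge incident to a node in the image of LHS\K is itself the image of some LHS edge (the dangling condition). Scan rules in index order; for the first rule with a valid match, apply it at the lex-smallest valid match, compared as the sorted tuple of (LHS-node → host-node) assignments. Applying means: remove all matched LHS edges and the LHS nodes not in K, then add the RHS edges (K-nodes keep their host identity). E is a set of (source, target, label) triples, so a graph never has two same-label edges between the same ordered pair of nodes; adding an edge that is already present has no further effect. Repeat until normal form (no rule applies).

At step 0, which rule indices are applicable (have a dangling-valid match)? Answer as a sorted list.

Answer: [R2]

Rewrite trace:
R0: no valid match — LHS pattern not found
R1: no valid match — LHS pattern not found
R2: 2 valid matches — {0↦0, 1↦2}, {0↦2, 1↦0}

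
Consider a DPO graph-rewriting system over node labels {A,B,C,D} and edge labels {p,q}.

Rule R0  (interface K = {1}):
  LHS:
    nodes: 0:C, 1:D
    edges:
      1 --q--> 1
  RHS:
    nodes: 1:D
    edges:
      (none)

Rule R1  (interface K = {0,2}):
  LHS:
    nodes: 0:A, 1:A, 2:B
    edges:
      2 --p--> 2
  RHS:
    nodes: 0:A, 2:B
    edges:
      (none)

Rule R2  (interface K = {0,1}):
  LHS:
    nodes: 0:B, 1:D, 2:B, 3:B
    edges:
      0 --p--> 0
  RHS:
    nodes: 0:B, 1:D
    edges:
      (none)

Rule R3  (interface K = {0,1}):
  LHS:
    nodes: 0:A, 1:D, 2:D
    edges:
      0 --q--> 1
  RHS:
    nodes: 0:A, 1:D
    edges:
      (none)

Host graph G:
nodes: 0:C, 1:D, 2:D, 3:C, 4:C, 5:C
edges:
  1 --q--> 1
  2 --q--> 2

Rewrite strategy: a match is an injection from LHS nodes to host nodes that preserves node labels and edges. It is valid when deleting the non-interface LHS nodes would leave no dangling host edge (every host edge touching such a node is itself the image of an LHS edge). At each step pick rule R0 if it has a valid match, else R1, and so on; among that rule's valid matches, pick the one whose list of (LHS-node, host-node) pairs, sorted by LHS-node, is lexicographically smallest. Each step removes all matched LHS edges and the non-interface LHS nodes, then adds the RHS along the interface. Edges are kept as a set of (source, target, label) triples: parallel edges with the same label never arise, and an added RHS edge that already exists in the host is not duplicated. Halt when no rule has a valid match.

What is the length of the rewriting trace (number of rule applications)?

start.  V:6 E:2  edges: 1-q->1 2-q->2
1. fire R0 via {0↦0, 1↦1}  →  V:5 E:1  edges: 2-q->2
2. fire R0 via {0↦3, 1↦2}  →  V:4 E:0  edges: ∅
halt: no rule applies after step 2

Answer: 2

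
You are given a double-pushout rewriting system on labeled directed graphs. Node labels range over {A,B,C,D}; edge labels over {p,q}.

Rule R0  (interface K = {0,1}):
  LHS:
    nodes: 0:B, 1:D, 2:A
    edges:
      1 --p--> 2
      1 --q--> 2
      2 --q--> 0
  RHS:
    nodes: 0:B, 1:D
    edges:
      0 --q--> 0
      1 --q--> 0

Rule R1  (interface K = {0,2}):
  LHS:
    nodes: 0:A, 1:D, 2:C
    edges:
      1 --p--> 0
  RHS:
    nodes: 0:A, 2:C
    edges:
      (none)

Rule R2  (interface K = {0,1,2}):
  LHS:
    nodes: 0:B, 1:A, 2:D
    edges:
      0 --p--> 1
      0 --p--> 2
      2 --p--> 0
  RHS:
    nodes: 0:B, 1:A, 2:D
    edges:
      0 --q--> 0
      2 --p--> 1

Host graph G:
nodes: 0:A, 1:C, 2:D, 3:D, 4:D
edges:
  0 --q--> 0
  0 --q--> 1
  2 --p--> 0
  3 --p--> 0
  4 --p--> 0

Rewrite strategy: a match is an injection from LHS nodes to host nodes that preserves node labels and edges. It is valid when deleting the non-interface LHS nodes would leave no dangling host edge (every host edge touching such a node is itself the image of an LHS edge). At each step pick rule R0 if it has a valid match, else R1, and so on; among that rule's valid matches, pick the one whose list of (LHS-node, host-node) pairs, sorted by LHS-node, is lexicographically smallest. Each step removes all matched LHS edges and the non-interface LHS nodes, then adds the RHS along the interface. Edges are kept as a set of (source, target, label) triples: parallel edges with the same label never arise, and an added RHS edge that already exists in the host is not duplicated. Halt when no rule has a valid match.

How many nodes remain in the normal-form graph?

Answer: 2

Rewrite trace:
start.  V:5 E:5  edges: 0-q->0 0-q->1 2-p->0 3-p->0 4-p->0
1. fire R1 via {0↦0, 1↦2, 2↦1}  →  V:4 E:4  edges: 0-q->0 0-q->1 3-p->0 4-p->0
2. fire R1 via {0↦0, 1↦3, 2↦1}  →  V:3 E:3  edges: 0-q->0 0-q->1 4-p->0
3. fire R1 via {0↦0, 1↦4, 2↦1}  →  V:2 E:2  edges: 0-q->0 0-q->1
halt: no rule applies after step 3
NF nodes: {0:A, 1:C}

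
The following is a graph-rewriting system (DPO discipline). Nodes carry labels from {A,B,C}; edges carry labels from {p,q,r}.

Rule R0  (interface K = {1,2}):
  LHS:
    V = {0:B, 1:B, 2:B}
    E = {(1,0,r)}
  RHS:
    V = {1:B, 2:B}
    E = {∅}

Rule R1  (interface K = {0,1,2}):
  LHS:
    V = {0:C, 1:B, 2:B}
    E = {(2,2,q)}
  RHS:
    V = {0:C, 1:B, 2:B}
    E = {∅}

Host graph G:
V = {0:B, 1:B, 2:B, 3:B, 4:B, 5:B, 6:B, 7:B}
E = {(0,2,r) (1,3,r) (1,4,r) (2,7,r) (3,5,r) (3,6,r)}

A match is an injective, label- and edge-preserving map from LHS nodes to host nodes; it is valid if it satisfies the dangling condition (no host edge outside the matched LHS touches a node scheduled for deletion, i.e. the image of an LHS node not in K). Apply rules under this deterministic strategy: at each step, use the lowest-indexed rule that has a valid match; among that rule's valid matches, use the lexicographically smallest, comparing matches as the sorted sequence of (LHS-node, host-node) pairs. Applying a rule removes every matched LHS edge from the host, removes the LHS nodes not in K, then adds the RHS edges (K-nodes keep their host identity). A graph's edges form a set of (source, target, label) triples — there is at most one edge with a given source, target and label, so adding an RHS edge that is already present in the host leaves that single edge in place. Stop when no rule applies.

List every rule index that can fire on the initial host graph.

R0: 24 valid matches — {0↦4, 1↦1, 2↦0}, {0↦4, 1↦1, 2↦2}, {0↦4, 1↦1, 2↦3} (+21 more)
R1: no valid match — LHS pattern not found

Answer: [R0]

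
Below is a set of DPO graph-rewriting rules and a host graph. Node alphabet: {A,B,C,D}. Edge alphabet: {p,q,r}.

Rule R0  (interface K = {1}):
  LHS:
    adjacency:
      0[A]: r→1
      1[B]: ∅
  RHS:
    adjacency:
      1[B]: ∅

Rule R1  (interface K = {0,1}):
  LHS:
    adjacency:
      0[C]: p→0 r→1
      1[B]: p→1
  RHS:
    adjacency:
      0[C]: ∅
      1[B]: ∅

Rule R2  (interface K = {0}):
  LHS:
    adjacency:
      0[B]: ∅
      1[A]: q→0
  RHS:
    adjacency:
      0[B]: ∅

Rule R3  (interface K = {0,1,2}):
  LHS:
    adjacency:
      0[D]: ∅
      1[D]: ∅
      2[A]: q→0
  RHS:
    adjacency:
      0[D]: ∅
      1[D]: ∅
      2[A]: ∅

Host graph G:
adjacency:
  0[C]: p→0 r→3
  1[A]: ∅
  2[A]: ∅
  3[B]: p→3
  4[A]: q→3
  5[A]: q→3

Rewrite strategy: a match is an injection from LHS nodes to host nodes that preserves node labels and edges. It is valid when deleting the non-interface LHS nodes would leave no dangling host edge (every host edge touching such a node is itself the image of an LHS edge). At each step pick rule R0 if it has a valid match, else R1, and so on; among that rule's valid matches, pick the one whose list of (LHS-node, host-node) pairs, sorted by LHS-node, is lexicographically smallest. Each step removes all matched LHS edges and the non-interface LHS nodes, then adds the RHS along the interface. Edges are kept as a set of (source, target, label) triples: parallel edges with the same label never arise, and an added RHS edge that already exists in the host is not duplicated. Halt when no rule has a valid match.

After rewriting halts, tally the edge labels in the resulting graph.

Answer: (no edges)

Rewrite trace:
start.  V:6 E:5  edges: 0-p->0 0-r->3 3-p->3 4-q->3 5-q->3
1. fire R1 via {0↦0, 1↦3}  →  V:6 E:2  edges: 4-q->3 5-q->3
2. fire R2 via {0↦3, 1↦4}  →  V:5 E:1  edges: 5-q->3
3. fire R2 via {0↦3, 1↦5}  →  V:4 E:0  edges: ∅
normal form: no rule applies after step 3
NF edges: []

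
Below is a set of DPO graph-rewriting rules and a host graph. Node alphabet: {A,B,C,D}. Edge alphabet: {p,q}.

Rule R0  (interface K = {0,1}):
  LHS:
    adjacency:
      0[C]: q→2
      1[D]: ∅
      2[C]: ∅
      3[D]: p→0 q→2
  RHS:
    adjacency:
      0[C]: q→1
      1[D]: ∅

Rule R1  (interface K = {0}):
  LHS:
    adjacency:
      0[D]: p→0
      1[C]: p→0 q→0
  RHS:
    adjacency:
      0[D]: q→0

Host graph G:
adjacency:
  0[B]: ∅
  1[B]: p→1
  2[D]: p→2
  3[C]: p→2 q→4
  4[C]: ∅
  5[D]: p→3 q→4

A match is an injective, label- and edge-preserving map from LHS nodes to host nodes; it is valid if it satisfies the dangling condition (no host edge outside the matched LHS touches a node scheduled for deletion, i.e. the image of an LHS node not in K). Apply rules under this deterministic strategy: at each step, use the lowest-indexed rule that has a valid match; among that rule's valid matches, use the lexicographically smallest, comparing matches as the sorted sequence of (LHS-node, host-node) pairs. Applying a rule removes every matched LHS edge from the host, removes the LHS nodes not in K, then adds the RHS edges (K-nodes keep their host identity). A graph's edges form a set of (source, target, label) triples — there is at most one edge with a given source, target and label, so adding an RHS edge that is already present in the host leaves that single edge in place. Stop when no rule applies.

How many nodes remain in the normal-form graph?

start.  V:6 E:6  edges: 1-p->1 2-p->2 3-p->2 3-q->4 5-p->3 5-q->4
1. fire R0 via {0↦3, 1↦2, 2↦4, 3↦5}  →  V:4 E:4  edges: 1-p->1 2-p->2 3-p->2 3-q->2
2. fire R1 via {0↦2, 1↦3}  →  V:3 E:2  edges: 1-p->1 2-q->2
normal form: no rule applies after step 2
NF nodes: {0:B, 1:B, 2:D}

Answer: 3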